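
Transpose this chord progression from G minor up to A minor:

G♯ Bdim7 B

A# C#dim7 C#

G minor up to A minor is a major second; each chord root moves by that interval while the quality stays the same.
G♯: root G♯ up a major second → A#, giving A#.
Bdim7: root B up a major second → C#, giving C#dim7.
B: root B up a major second → C#, giving C#.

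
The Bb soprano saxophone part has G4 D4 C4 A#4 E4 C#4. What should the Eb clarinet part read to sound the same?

D4 A3 G3 E#4 B3 G#3

First find concert pitch: the Bb soprano saxophone sounds a major second below written, so G4 D4 C4 A#4 E4 C#4 sounds F4 C4 Bb3 G#4 D4 B3.
Then write for Eb clarinet: it sounds a minor third above written, so the part must be a minor third below concert.
F4 → D4
C4 → A3
Bb3 → G3
G#4 → E#4
D4 → B3
B3 → G#3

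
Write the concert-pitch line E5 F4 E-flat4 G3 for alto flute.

Written C4 sounds as G3 on the alto flute, so concert pitches are written a perfect fourth up.
E5 → A5
F4 → Bb4
Eb4 → Ab4
G3 → C4

A5 Bb4 Ab4 C4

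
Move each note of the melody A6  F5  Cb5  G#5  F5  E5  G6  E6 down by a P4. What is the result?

E6 C5 Gb4 D#5 C5 B4 D6 B5

A6: a fourth down reaches E, and 5 semitones makes it E6.
A perfect fourth down from F5 gives C5.
A perfect fourth down from Cb5 gives Gb4.
G#5 down a perfect fourth is D#5.
F5 down a perfect fourth is C5.
E5 down a perfect fourth is B4.
A perfect fourth down from G6 gives D6.
E6: a fourth down reaches B, and 5 semitones makes it B5.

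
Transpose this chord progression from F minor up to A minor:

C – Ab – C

F minor up to A minor is a major third; each chord root moves by that interval while the quality stays the same.
C: root C up a major third → E, giving E.
Ab: root Ab up a major third → C, giving C.
C: root C up a major third → E, giving E.

E C E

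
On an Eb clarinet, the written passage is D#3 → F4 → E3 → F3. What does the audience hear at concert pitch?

Written C4 on the Eb clarinet sounds as Eb4, a minor third higher; apply that shift to every note.
D#3 to F#3
F4 to Ab4
E3 to G3
F3 to Ab3

F#3 Ab4 G3 Ab3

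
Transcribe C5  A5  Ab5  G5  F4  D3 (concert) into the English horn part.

G5 E6 Eb6 D6 C5 A3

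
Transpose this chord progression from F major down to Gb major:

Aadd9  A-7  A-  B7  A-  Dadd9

F major down to Gb major is a major seventh; each chord root moves by that interval while the quality stays the same.
Aadd9: root A down a major seventh → Bb, giving Bbadd9.
A-7: root A down a major seventh → Bb, giving Bb-7.
A-: root A down a major seventh → Bb, giving Bb-.
B7: root B down a major seventh → C, giving C7.
A-: root A down a major seventh → Bb, giving Bb-.
Dadd9: root D down a major seventh → Eb, giving Ebadd9.

Bbadd9 Bb-7 Bb- C7 Bb- Ebadd9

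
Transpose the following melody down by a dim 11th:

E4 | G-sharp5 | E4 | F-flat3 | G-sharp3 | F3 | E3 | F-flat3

E4 becomes B#2
G#5 becomes D##4
E4 becomes B#2
Fb3 becomes C2
G#3 becomes D##2
F3 becomes C#2
E3 becomes B#1
Fb3 becomes C2

B#2 D##4 B#2 C2 D##2 C#2 B#1 C2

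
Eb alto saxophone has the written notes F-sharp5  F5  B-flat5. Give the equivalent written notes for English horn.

E5 Eb5 Ab5

First find concert pitch: the Eb alto saxophone sounds a major sixth below written, so F-sharp5 F5 B-flat5 sounds A4 Ab4 Db5.
Then write for English horn: it sounds a perfect fifth below written, so the part must be a perfect fifth above concert.
A4 → E5
Ab4 → Eb5
Db5 → Ab5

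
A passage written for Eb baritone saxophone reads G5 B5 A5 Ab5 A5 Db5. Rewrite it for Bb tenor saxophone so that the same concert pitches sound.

C5 E5 D5 Db5 D5 Gb4

First find concert pitch: the Eb baritone saxophone sounds a major thirteenth below written, so G5 B5 A5 Ab5 A5 Db5 sounds Bb3 D4 C4 Cb4 C4 Fb3.
Then write for Bb tenor saxophone: it sounds a major ninth below written, so the part must be a major ninth above concert.
Bb3 → C5
D4 → E5
C4 → D5
Cb4 → Db5
C4 → D5
Fb3 → Gb4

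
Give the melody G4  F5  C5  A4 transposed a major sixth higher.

G4 becomes E5
F5 becomes D6
C5 becomes A5
A4 becomes F#5

E5 D6 A5 F#5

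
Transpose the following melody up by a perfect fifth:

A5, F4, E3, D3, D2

A5 up a perfect fifth is E6.
A perfect fifth up from F4 gives C5.
E3: a fifth up reaches B, and 7 semitones makes it B3.
D3 up a perfect fifth is A3.
A perfect fifth up from D2 gives A2.

E6 C5 B3 A3 A2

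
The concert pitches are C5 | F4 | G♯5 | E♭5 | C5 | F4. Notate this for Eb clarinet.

A4 D4 E#5 C5 A4 D4

Written C4 sounds as Eb4 on the Eb clarinet, so concert pitches are written a minor third down.
C5 → A4
F4 → D4
G#5 → E#5
Eb5 → C5
C5 → A4
F4 → D4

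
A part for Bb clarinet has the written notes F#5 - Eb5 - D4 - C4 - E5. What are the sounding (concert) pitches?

Written C4 on the Bb clarinet sounds as Bb3, a major second lower; apply that shift to every note.
F#5 becomes E5
Eb5 becomes Db5
D4 becomes C4
C4 becomes Bb3
E5 becomes D5

E5 Db5 C4 Bb3 D5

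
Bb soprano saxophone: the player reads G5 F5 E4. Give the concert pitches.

F5 Eb5 D4

Written C4 on the Bb soprano saxophone sounds as Bb3, a major second lower; apply that shift to every note.
G5 → F5
F5 → Eb5
E4 → D4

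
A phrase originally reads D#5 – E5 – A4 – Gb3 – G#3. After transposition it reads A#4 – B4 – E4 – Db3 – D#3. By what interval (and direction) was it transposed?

down a perfect fourth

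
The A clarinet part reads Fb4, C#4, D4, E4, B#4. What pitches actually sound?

Db4 A#3 B3 C#4 G##4

The A clarinet sounds a minor third below written, so transpose each written note down a minor third.
Fb4 gives Db4
C#4 gives A#3
D4 gives B3
E4 gives C#4
B#4 gives G##4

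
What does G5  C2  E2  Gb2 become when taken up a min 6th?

G5 to Eb6
C2 to Ab2
E2 to C3
Gb2 to Ebb3

Eb6 Ab2 C3 Ebb3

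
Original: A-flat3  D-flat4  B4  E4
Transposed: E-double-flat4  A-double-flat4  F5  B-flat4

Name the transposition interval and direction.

Take the first pair: Ab3 → Ebb4. A to E spans 5 letter names, so the interval is some kind of fifth.
Ab3 to Ebb4 is 6 semitones, which makes it a diminished fifth; the second version is higher, so the direction is up.
Checking another pair — E4 → Bb4 — gives the same interval.

up a diminished fifth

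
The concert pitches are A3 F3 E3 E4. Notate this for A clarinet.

The A clarinet sounds a minor third below written, so the written part must be a minor third above concert — transpose each note up.
A3 to C4
F3 to Ab3
E3 to G3
E4 to G4

C4 Ab3 G3 G4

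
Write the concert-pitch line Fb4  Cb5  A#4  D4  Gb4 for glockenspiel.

Fb2 Cb3 A#2 D2 Gb2

The glockenspiel sounds a perfect fifteenth above written, so the written part must be a perfect fifteenth below concert — transpose each note down.
Fb4 gives Fb2
Cb5 gives Cb3
A#4 gives A#2
D4 gives D2
Gb4 gives Gb2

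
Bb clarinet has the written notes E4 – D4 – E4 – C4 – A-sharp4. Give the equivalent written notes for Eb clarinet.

B3 A3 B3 G3 E#4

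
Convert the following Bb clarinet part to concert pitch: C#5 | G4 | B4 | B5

B4 F4 A4 A5

The Bb clarinet sounds a major second below written, so transpose each written note down a major second.
C#5 to B4
G4 to F4
B4 to A4
B5 to A5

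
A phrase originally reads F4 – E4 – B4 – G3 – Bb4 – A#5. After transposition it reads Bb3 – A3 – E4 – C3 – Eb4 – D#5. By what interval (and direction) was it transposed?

Take the first pair: F4 → Bb3. F to B spans 5 letter names, so the interval is some kind of fifth.
Bb3 to F4 is 7 semitones, which makes it a perfect fifth; the second version is lower, so the direction is down.
Checking another pair — A#5 → D#5 — gives the same interval.

down a perfect fifth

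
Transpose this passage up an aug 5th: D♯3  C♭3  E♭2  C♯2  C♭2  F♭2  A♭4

D#3 → A##3
Cb3 → G3
Eb2 → B2
C#2 → G##2
Cb2 → G2
Fb2 → C3
Ab4 → E5

A##3 G3 B2 G##2 G2 C3 E5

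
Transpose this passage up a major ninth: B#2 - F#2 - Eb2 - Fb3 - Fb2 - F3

B#2: a ninth up reaches C, and 14 semitones makes it C##4.
A major ninth up from F#2 gives G#3.
Eb2 up a major ninth is F3.
Fb3: a ninth up reaches G, and 14 semitones makes it Gb4.
Fb2 up a major ninth is Gb3.
A major ninth up from F3 gives G4.

C##4 G#3 F3 Gb4 Gb3 G4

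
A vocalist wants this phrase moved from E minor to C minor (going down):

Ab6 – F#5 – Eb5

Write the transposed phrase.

Fb6 D5 Cb5

From E down to C is a major third; apply that to each pitch.
Ab6 → Fb6
F#5 → D5
Eb5 → Cb5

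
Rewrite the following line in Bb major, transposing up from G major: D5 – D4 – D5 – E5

G major to Bb major up is a minor third, so every note moves up by that interval.
D5 becomes F5
D4 becomes F4
D5 becomes F5
E5 becomes G5

F5 F4 F5 G5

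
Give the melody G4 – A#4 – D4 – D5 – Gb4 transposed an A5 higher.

D#5 E##5 A#4 A#5 D5

G4: a fifth up reaches D, and 8 semitones makes it D#5.
A#4 up an augmented fifth is E##5.
D4 up an augmented fifth is A#4.
An augmented fifth up from D5 gives A#5.
An augmented fifth up from Gb4 gives D5.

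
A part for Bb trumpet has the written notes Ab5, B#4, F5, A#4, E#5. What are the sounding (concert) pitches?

The Bb trumpet sounds a major second below written, so transpose each written note down a major second.
Ab5 → Gb5
B#4 → A#4
F5 → Eb5
A#4 → G#4
E#5 → D#5

Gb5 A#4 Eb5 G#4 D#5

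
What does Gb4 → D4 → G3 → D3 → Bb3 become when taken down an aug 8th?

Gbb3 Db3 Gb2 Db2 Bbb2

Gb4 down an augmented octave is Gbb3.
D4: an octave down reaches D, and 13 semitones makes it Db3.
An augmented octave down from G3 gives Gb2.
D3: an octave down reaches D, and 13 semitones makes it Db2.
Bb3: an octave down reaches B, and 13 semitones makes it Bbb2.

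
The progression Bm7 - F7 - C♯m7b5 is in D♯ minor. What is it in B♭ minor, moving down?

D♯ minor down to B♭ minor is an augmented third; each chord root moves by that interval while the quality stays the same.
Bm7: root B down an augmented third → Gb, giving Gbm7.
F7: root F down an augmented third → Dbb, giving Dbb7.
C♯m7b5: root C♯ down an augmented third → Ab, giving Abm7b5.

Gbm7 Dbb7 Abm7b5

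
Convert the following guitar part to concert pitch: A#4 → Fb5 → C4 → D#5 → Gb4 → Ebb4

The guitar sounds a perfect octave below written, so transpose each written note down a perfect octave.
A#4 becomes A#3
Fb5 becomes Fb4
C4 becomes C3
D#5 becomes D#4
Gb4 becomes Gb3
Ebb4 becomes Ebb3

A#3 Fb4 C3 D#4 Gb3 Ebb3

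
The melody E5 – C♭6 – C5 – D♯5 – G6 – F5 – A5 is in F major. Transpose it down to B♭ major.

A4 Fb5 F4 G#4 C6 Bb4 D5

F major to B♭ major down is a perfect fifth, so every note moves down by that interval.
E5 → A4
Cb6 → Fb5
C5 → F4
D#5 → G#4
G6 → C6
F5 → Bb4
A5 → D5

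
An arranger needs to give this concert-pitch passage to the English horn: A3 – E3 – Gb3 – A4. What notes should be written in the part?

The English horn sounds a perfect fifth below written, so the written part must be a perfect fifth above concert — transpose each note up.
A3 -> E4
E3 -> B3
Gb3 -> Db4
A4 -> E5

E4 B3 Db4 E5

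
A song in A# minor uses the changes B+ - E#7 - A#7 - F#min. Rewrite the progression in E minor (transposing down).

F+ B7 E7 Cmin

A# minor down to E minor is an augmented fourth; each chord root moves by that interval while the quality stays the same.
B+: root B down an augmented fourth → F, giving F+.
E#7: root E# down an augmented fourth → B, giving B7.
A#7: root A# down an augmented fourth → E, giving E7.
F#min: root F# down an augmented fourth → C, giving Cmin.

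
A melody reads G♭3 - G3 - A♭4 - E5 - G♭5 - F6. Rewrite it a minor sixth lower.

Bb2 B2 C4 G#4 Bb4 A5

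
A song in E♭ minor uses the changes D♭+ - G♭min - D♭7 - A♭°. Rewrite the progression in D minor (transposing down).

C+ Fmin C7 G°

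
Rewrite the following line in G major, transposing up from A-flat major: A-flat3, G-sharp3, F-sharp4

G4 F##4 E#5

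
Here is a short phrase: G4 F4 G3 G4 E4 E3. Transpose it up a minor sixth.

Eb5 Db5 Eb4 Eb5 C5 C4

A minor sixth up from G4 gives Eb5.
F4 up a minor sixth is Db5.
A minor sixth up from G3 gives Eb4.
G4 up a minor sixth is Eb5.
E4: a sixth up reaches C, and 8 semitones makes it C5.
E3: a sixth up reaches C, and 8 semitones makes it C4.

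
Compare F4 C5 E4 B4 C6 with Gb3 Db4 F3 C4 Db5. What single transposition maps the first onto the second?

Take the first pair: F4 → Gb3. F to G spans 7 letter names, so the interval is some kind of seventh.
Gb3 to F4 is 11 semitones, which makes it a major seventh; the second version is lower, so the direction is down.
Checking another pair — C6 → Db5 — gives the same interval.

down a major seventh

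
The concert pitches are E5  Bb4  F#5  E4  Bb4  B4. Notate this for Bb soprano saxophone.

Written C4 sounds as Bb3 on the Bb soprano saxophone, so concert pitches are written a major second up.
E5 to F#5
Bb4 to C5
F#5 to G#5
E4 to F#4
Bb4 to C5
B4 to C#5

F#5 C5 G#5 F#4 C5 C#5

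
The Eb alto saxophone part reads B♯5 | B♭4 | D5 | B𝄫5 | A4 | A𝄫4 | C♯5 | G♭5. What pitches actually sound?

D#5 Db4 F4 Dbb5 C4 Cbb4 E4 Bbb4

The Eb alto saxophone sounds a major sixth below written, so transpose each written note down a major sixth.
B#5 -> D#5
Bb4 -> Db4
D5 -> F4
Bbb5 -> Dbb5
A4 -> C4
Abb4 -> Cbb4
C#5 -> E4
Gb5 -> Bbb4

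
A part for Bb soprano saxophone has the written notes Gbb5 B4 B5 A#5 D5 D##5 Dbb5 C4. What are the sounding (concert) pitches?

Fbb5 A4 A5 G#5 C5 C##5 Cbb5 Bb3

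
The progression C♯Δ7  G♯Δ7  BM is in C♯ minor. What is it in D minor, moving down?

DΔ7 AΔ7 CM

C♯ minor down to D minor is a major seventh; each chord root moves by that interval while the quality stays the same.
C♯Δ7: root C♯ down a major seventh → D, giving DΔ7.
G♯Δ7: root G♯ down a major seventh → A, giving AΔ7.
BM: root B down a major seventh → C, giving CM.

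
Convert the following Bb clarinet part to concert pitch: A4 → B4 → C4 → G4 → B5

The Bb clarinet sounds a major second below written, so transpose each written note down a major second.
A4 to G4
B4 to A4
C4 to Bb3
G4 to F4
B5 to A5

G4 A4 Bb3 F4 A5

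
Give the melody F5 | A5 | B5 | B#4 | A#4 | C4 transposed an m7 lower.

G4 B4 C#5 C##4 B#3 D3

A minor seventh down from F5 gives G4.
A5: a seventh down reaches B, and 10 semitones makes it B4.
B5 down a minor seventh is C#5.
B#4 down a minor seventh is C##4.
A minor seventh down from A#4 gives B#3.
A minor seventh down from C4 gives D3.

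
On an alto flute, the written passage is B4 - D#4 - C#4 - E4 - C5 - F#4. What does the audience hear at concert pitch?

The alto flute sounds a perfect fourth below written, so transpose each written note down a perfect fourth.
B4 to F#4
D#4 to A#3
C#4 to G#3
E4 to B3
C5 to G4
F#4 to C#4

F#4 A#3 G#3 B3 G4 C#4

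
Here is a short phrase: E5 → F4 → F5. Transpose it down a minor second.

D#5 E4 E5

E5 becomes D#5
F4 becomes E4
F5 becomes E5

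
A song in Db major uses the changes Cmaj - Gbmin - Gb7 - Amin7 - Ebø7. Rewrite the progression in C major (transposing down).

Db major down to C major is a minor second; each chord root moves by that interval while the quality stays the same.
Cmaj: root C down a minor second → B, giving Bmaj.
Gbmin: root Gb down a minor second → F, giving Fmin.
Gb7: root Gb down a minor second → F, giving F7.
Amin7: root A down a minor second → G#, giving G#min7.
Ebø7: root Eb down a minor second → D, giving Dø7.

Bmaj Fmin F7 G#min7 Dø7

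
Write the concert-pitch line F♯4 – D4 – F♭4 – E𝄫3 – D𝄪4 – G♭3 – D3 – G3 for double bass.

The double bass sounds a perfect octave below written, so the written part must be a perfect octave above concert — transpose each note up.
F#4 → F#5
D4 → D5
Fb4 → Fb5
Ebb3 → Ebb4
D##4 → D##5
Gb3 → Gb4
D3 → D4
G3 → G4

F#5 D5 Fb5 Ebb4 D##5 Gb4 D4 G4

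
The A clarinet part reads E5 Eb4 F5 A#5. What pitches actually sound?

C#5 C4 D5 F##5

Written C4 on the A clarinet sounds as A3, a minor third lower; apply that shift to every note.
E5 becomes C#5
Eb4 becomes C4
F5 becomes D5
A#5 becomes F##5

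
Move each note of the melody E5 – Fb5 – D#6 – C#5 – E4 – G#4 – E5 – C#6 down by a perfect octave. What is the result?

E4 Fb4 D#5 C#4 E3 G#3 E4 C#5

E5 to E4
Fb5 to Fb4
D#6 to D#5
C#5 to C#4
E4 to E3
G#4 to G#3
E5 to E4
C#6 to C#5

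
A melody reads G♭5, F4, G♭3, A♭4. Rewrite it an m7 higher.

Fb6 Eb5 Fb4 Gb5

Gb5 becomes Fb6
F4 becomes Eb5
Gb3 becomes Fb4
Ab4 becomes Gb5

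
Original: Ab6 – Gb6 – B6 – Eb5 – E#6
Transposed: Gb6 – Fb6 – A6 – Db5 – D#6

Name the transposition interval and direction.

Take the first pair: Ab6 → Gb6. A to G spans 2 letter names, so the interval is some kind of second.
Gb6 to Ab6 is 2 semitones, which makes it a major second; the second version is lower, so the direction is down.
Checking another pair — E#6 → D#6 — gives the same interval.

down a major second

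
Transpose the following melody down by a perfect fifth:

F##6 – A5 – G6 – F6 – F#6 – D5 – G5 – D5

B#5 D5 C6 Bb5 B5 G4 C5 G4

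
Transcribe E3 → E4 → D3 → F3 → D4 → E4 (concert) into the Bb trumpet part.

The Bb trumpet sounds a major second below written, so the written part must be a major second above concert — transpose each note up.
E3 to F#3
E4 to F#4
D3 to E3
F3 to G3
D4 to E4
E4 to F#4

F#3 F#4 E3 G3 E4 F#4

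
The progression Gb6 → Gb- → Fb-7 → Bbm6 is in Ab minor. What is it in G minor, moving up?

Ab minor up to G minor is a major seventh; each chord root moves by that interval while the quality stays the same.
Gb6: root Gb up a major seventh → F, giving F6.
Gb-: root Gb up a major seventh → F, giving F-.
Fb-7: root Fb up a major seventh → Eb, giving Eb-7.
Bbm6: root Bb up a major seventh → A, giving Am6.

F6 F- Eb-7 Am6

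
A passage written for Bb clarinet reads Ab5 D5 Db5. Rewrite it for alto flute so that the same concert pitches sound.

Cb6 F5 Fb5

First find concert pitch: the Bb clarinet sounds a major second below written, so Ab5 D5 Db5 sounds Gb5 C5 Cb5.
Then write for alto flute: it sounds a perfect fourth below written, so the part must be a perfect fourth above concert.
Gb5 → Cb6
C5 → F5
Cb5 → Fb5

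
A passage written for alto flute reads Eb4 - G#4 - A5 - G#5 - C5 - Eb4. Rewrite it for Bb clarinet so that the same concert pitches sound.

C4 E#4 F#5 E#5 A4 C4

First find concert pitch: the alto flute sounds a perfect fourth below written, so Eb4 G#4 A5 G#5 C5 Eb4 sounds Bb3 D#4 E5 D#5 G4 Bb3.
Then write for Bb clarinet: it sounds a major second below written, so the part must be a major second above concert.
Bb3 → C4
D#4 → E#4
E5 → F#5
D#5 → E#5
G4 → A4
Bb3 → C4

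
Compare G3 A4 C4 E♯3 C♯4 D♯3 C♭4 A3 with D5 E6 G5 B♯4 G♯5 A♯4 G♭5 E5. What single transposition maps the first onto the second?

up a perfect twelfth

Take the first pair: G3 → D5. G to D spans 12 letter names, so the interval is some kind of twelfth.
G3 to D5 is 19 semitones, which makes it a perfect twelfth; the second version is higher, so the direction is up.
Checking another pair — A3 → E5 — gives the same interval.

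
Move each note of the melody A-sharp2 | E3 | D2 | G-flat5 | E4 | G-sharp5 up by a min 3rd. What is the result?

C#3 G3 F2 Bbb5 G4 B5

A#2 up a minor third is C#3.
A minor third up from E3 gives G3.
D2: a third up reaches F, and 3 semitones makes it F2.
A minor third up from Gb5 gives Bbb5.
E4 up a minor third is G4.
G#5: a third up reaches B, and 3 semitones makes it B5.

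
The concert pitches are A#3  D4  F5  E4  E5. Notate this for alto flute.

D#4 G4 Bb5 A4 A5

Written C4 sounds as G3 on the alto flute, so concert pitches are written a perfect fourth up.
A#3 -> D#4
D4 -> G4
F5 -> Bb5
E4 -> A4
E5 -> A5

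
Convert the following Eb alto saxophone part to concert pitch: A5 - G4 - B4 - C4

C5 Bb3 D4 Eb3

The Eb alto saxophone sounds a major sixth below written, so transpose each written note down a major sixth.
A5 to C5
G4 to Bb3
B4 to D4
C4 to Eb3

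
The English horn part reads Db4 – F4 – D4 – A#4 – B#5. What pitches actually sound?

Written C4 on the English horn sounds as F3, a perfect fifth lower; apply that shift to every note.
Db4 to Gb3
F4 to Bb3
D4 to G3
A#4 to D#4
B#5 to E#5

Gb3 Bb3 G3 D#4 E#5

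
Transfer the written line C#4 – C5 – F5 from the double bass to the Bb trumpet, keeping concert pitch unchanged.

First find concert pitch: the double bass sounds a perfect octave below written, so C#4 C5 F5 sounds C#3 C4 F4.
Then write for Bb trumpet: it sounds a major second below written, so the part must be a major second above concert.
C#3 → D#3
C4 → D4
F4 → G4

D#3 D4 G4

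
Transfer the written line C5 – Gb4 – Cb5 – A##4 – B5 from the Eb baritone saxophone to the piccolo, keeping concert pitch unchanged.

Eb2 Bbb1 Ebb2 C##2 D3

First find concert pitch: the Eb baritone saxophone sounds a major thirteenth below written, so C5 Gb4 Cb5 A##4 B5 sounds Eb3 Bbb2 Ebb3 C##3 D4.
Then write for piccolo: it sounds a perfect octave above written, so the part must be a perfect octave below concert.
Eb3 → Eb2
Bbb2 → Bbb1
Ebb3 → Ebb2
C##3 → C##2
D4 → D3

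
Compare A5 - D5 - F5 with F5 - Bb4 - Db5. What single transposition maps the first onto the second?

down a major third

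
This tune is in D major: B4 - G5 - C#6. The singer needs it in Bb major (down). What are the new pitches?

G4 Eb5 A5

D major to Bb major down is a major third, so every note moves down by that interval.
B4 → G4
G5 → Eb5
C#6 → A5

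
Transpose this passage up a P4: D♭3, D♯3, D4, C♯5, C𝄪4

Gb3 G#3 G4 F#5 F##4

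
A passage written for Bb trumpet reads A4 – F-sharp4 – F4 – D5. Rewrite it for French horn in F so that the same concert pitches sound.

D5 B4 Bb4 G5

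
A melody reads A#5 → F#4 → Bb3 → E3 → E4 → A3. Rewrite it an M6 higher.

A#5 -> F##6
F#4 -> D#5
Bb3 -> G4
E3 -> C#4
E4 -> C#5
A3 -> F#4

F##6 D#5 G4 C#4 C#5 F#4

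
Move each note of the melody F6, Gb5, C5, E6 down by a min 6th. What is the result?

F6 becomes A5
Gb5 becomes Bb4
C5 becomes E4
E6 becomes G#5

A5 Bb4 E4 G#5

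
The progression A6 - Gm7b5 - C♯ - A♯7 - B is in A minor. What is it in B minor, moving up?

A minor up to B minor is a major second; each chord root moves by that interval while the quality stays the same.
A6: root A up a major second → B, giving B6.
Gm7b5: root G up a major second → A, giving Am7b5.
C♯: root C♯ up a major second → D#, giving D#.
A♯7: root A♯ up a major second → B#, giving B#7.
B: root B up a major second → C#, giving C#.

B6 Am7b5 D# B#7 C#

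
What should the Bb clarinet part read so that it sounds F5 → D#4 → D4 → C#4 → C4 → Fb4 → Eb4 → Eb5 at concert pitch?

G5 E#4 E4 D#4 D4 Gb4 F4 F5

Written C4 sounds as Bb3 on the Bb clarinet, so concert pitches are written a major second up.
F5 to G5
D#4 to E#4
D4 to E4
C#4 to D#4
C4 to D4
Fb4 to Gb4
Eb4 to F4
Eb5 to F5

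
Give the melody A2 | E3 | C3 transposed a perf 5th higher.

E3 B3 G3

A2 → E3
E3 → B3
C3 → G3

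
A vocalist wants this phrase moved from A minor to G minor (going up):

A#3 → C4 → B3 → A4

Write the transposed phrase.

G#4 Bb4 A4 G5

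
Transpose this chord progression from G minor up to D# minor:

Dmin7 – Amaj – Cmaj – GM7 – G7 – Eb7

G minor up to D# minor is an augmented fifth; each chord root moves by that interval while the quality stays the same.
Dmin7: root D up an augmented fifth → A#, giving A#min7.
Amaj: root A up an augmented fifth → E#, giving E#maj.
Cmaj: root C up an augmented fifth → G#, giving G#maj.
GM7: root G up an augmented fifth → D#, giving D#M7.
G7: root G up an augmented fifth → D#, giving D#7.
Eb7: root Eb up an augmented fifth → B, giving B7.

A#min7 E#maj G#maj D#M7 D#7 B7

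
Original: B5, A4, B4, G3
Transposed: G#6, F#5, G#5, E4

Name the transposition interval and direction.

up a major sixth

From B5 to G#6 is 6 letter names — a sixth of some quality.
B5 to G#6 is 9 semitones, which makes it a major sixth; the second version is higher, so the direction is up.
Checking another pair — G3 → E4 — gives the same interval.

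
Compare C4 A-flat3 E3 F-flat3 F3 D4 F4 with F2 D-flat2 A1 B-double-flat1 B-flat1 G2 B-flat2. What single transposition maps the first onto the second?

down a perfect twelfth

From C4 to F2 is 12 letter names — a twelfth of some quality.
F2 to C4 is 19 semitones, which makes it a perfect twelfth; the second version is lower, so the direction is down.
Checking another pair — F4 → Bb2 — gives the same interval.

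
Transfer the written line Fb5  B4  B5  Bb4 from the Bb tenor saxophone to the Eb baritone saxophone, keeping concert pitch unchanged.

Cb6 F#5 F#6 F5

First find concert pitch: the Bb tenor saxophone sounds a major ninth below written, so Fb5 B4 B5 Bb4 sounds Ebb4 A3 A4 Ab3.
Then write for Eb baritone saxophone: it sounds a major thirteenth below written, so the part must be a major thirteenth above concert.
Ebb4 → Cb6
A3 → F#5
A4 → F#6
Ab3 → F5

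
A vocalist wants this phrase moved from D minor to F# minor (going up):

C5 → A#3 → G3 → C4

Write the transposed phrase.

E5 C##4 B3 E4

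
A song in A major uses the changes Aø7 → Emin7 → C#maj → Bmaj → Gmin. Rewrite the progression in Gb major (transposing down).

Gbø7 Dbmin7 Bbmaj Abmaj Fbmin

A major down to Gb major is an augmented second; each chord root moves by that interval while the quality stays the same.
Aø7: root A down an augmented second → Gb, giving Gbø7.
Emin7: root E down an augmented second → Db, giving Dbmin7.
C#maj: root C# down an augmented second → Bb, giving Bbmaj.
Bmaj: root B down an augmented second → Ab, giving Abmaj.
Gmin: root G down an augmented second → Fb, giving Fbmin.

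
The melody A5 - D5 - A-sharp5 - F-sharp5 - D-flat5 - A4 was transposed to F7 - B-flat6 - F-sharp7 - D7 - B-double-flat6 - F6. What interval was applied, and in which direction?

up a minor thirteenth

From A5 to F7 is 13 letter names — a thirteenth of some quality.
A5 to F7 is 20 semitones, which makes it a minor thirteenth; the second version is higher, so the direction is up.
Checking another pair — A4 → F6 — gives the same interval.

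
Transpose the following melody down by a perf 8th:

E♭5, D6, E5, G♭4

Eb4 D5 E4 Gb3

Eb5 down a perfect octave is Eb4.
A perfect octave down from D6 gives D5.
E5: an octave down reaches E, and 12 semitones makes it E4.
A perfect octave down from Gb4 gives Gb3.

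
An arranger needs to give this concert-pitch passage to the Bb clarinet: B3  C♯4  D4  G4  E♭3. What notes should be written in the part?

C#4 D#4 E4 A4 F3

Written C4 sounds as Bb3 on the Bb clarinet, so concert pitches are written a major second up.
B3 -> C#4
C#4 -> D#4
D4 -> E4
G4 -> A4
Eb3 -> F3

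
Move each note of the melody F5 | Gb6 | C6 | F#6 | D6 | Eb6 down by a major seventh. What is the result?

Gb4 Abb5 Db5 G5 Eb5 Fb5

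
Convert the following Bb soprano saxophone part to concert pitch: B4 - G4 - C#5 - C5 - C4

A4 F4 B4 Bb4 Bb3

Written C4 on the Bb soprano saxophone sounds as Bb3, a major second lower; apply that shift to every note.
B4 → A4
G4 → F4
C#5 → B4
C5 → Bb4
C4 → Bb3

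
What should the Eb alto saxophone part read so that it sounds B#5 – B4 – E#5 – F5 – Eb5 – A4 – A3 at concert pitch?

The Eb alto saxophone sounds a major sixth below written, so the written part must be a major sixth above concert — transpose each note up.
B#5 → G##6
B4 → G#5
E#5 → C##6
F5 → D6
Eb5 → C6
A4 → F#5
A3 → F#4

G##6 G#5 C##6 D6 C6 F#5 F#4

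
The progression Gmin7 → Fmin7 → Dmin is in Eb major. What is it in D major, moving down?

F#min7 Emin7 C#min

Eb major down to D major is a minor second; each chord root moves by that interval while the quality stays the same.
Gmin7: root G down a minor second → F#, giving F#min7.
Fmin7: root F down a minor second → E, giving Emin7.
Dmin: root D down a minor second → C#, giving C#min.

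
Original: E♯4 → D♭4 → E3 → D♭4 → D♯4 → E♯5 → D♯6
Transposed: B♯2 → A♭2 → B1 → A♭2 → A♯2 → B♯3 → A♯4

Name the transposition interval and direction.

down a perfect eleventh

Take the first pair: E#4 → B#2. E to B spans 11 letter names, so the interval is some kind of eleventh.
B#2 to E#4 is 17 semitones, which makes it a perfect eleventh; the second version is lower, so the direction is down.
Checking another pair — D#6 → A#4 — gives the same interval.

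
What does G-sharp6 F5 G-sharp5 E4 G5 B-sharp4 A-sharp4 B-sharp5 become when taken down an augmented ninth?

G#6 down an augmented ninth is F5.
An augmented ninth down from F5 gives Ebb4.
An augmented ninth down from G#5 gives F4.
E4 down an augmented ninth is Db3.
An augmented ninth down from G5 gives Fb4.
An augmented ninth down from B#4 gives A3.
A#4: a ninth down reaches G, and 15 semitones makes it G3.
B#5: a ninth down reaches A, and 15 semitones makes it A4.

F5 Ebb4 F4 Db3 Fb4 A3 G3 A4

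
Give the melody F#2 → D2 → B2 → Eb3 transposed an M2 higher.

G#2 E2 C#3 F3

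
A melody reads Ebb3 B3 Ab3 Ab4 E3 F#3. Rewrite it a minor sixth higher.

Ebb3 -> Cbb4
B3 -> G4
Ab3 -> Fb4
Ab4 -> Fb5
E3 -> C4
F#3 -> D4

Cbb4 G4 Fb4 Fb5 C4 D4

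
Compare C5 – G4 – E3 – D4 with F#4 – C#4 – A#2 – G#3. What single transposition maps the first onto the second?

down a diminished fifth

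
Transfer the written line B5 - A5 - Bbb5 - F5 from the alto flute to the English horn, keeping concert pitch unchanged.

C#6 B5 Cb6 G5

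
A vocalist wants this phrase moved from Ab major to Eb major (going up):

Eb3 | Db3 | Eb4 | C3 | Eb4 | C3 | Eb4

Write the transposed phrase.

Bb3 Ab3 Bb4 G3 Bb4 G3 Bb4

From Ab up to Eb is a perfect fifth; apply that to each pitch.
Eb3 to Bb3
Db3 to Ab3
Eb4 to Bb4
C3 to G3
Eb4 to Bb4
C3 to G3
Eb4 to Bb4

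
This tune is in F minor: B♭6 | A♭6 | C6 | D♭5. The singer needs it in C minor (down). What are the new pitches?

F6 Eb6 G5 Ab4

F minor to C minor down is a perfect fourth, so every note moves down by that interval.
Bb6 -> F6
Ab6 -> Eb6
C6 -> G5
Db5 -> Ab4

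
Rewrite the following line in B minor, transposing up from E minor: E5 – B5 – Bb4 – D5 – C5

B5 F#6 F5 A5 G5

E minor to B minor up is a perfect fifth, so every note moves up by that interval.
E5 → B5
B5 → F#6
Bb4 → F5
D5 → A5
C5 → G5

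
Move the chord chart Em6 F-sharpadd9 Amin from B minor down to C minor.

Fm6 Gadd9 Bbmin

B minor down to C minor is a major seventh; each chord root moves by that interval while the quality stays the same.
Em6: root E down a major seventh → F, giving Fm6.
F-sharpadd9: root F-sharp down a major seventh → G, giving Gadd9.
Amin: root A down a major seventh → Bb, giving Bbmin.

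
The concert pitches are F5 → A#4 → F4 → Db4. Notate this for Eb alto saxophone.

D6 F##5 D5 Bb4

Written C4 sounds as Eb3 on the Eb alto saxophone, so concert pitches are written a major sixth up.
F5 to D6
A#4 to F##5
F4 to D5
Db4 to Bb4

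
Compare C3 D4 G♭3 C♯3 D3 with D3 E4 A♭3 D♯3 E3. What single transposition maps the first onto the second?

up a major second

From C3 to D3 is 2 letter names — a second of some quality.
C3 to D3 is 2 semitones, which makes it a major second; the second version is higher, so the direction is up.
Checking another pair — D3 → E3 — gives the same interval.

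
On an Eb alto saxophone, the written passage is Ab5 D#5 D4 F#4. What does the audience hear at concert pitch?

The Eb alto saxophone sounds a major sixth below written, so transpose each written note down a major sixth.
Ab5 gives Cb5
D#5 gives F#4
D4 gives F3
F#4 gives A3

Cb5 F#4 F3 A3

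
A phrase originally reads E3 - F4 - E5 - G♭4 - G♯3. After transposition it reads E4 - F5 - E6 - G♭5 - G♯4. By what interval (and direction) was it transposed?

Take the first pair: E3 → E4. E to E spans 8 letter names, so the interval is some kind of octave.
E3 to E4 is 12 semitones, which makes it a perfect octave; the second version is higher, so the direction is up.
Checking another pair — G#3 → G#4 — gives the same interval.

up a perfect octave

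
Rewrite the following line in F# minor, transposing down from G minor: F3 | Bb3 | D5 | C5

E3 A3 C#5 B4

From G down to F# is a minor second; apply that to each pitch.
F3 becomes E3
Bb3 becomes A3
D5 becomes C#5
C5 becomes B4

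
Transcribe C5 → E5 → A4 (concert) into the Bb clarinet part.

Written C4 sounds as Bb3 on the Bb clarinet, so concert pitches are written a major second up.
C5 gives D5
E5 gives F#5
A4 gives B4

D5 F#5 B4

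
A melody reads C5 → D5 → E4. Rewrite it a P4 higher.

A perfect fourth up from C5 gives F5.
A perfect fourth up from D5 gives G5.
E4: a fourth up reaches A, and 5 semitones makes it A4.

F5 G5 A4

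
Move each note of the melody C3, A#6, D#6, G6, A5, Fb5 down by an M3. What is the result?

C3 → Ab2
A#6 → F#6
D#6 → B5
G6 → Eb6
A5 → F5
Fb5 → Dbb5

Ab2 F#6 B5 Eb6 F5 Dbb5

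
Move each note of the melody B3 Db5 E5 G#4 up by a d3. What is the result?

B3 becomes Db4
Db5 becomes Fbb5
E5 becomes Gb5
G#4 becomes Bb4

Db4 Fbb5 Gb5 Bb4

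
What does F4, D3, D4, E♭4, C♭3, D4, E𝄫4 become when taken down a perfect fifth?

Bb3 G2 G3 Ab3 Fb2 G3 Abb3

F4 down a perfect fifth is Bb3.
D3 down a perfect fifth is G2.
A perfect fifth down from D4 gives G3.
Eb4 down a perfect fifth is Ab3.
A perfect fifth down from Cb3 gives Fb2.
D4 down a perfect fifth is G3.
A perfect fifth down from Ebb4 gives Abb3.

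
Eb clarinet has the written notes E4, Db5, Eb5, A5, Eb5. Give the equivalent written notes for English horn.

D5 Cb6 Db6 G6 Db6

First find concert pitch: the Eb clarinet sounds a minor third above written, so E4 Db5 Eb5 A5 Eb5 sounds G4 Fb5 Gb5 C6 Gb5.
Then write for English horn: it sounds a perfect fifth below written, so the part must be a perfect fifth above concert.
G4 → D5
Fb5 → Cb6
Gb5 → Db6
C6 → G6
Gb5 → Db6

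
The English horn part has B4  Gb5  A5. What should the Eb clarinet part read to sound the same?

C#4 Ab4 B4

First find concert pitch: the English horn sounds a perfect fifth below written, so B4 Gb5 A5 sounds E4 Cb5 D5.
Then write for Eb clarinet: it sounds a minor third above written, so the part must be a minor third below concert.
E4 → C#4
Cb5 → Ab4
D5 → B4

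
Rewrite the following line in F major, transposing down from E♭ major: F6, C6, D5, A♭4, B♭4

G5 D5 E4 Bb3 C4

From E♭ down to F is a minor seventh; apply that to each pitch.
F6 gives G5
C6 gives D5
D5 gives E4
Ab4 gives Bb3
Bb4 gives C4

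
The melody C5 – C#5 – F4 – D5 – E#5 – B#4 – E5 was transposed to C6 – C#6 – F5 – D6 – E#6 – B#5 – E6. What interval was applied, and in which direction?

Take the first pair: C5 → C6. C to C spans 8 letter names, so the interval is some kind of octave.
C5 to C6 is 12 semitones, which makes it a perfect octave; the second version is higher, so the direction is up.
Checking another pair — E5 → E6 — gives the same interval.

up a perfect octave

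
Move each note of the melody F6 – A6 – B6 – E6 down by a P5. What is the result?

Bb5 D6 E6 A5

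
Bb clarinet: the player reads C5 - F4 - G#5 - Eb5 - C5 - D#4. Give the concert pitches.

Bb4 Eb4 F#5 Db5 Bb4 C#4

The Bb clarinet sounds a major second below written, so transpose each written note down a major second.
C5 -> Bb4
F4 -> Eb4
G#5 -> F#5
Eb5 -> Db5
C5 -> Bb4
D#4 -> C#4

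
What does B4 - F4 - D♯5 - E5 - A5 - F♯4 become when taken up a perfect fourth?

B4 up a perfect fourth is E5.
F4: a fourth up reaches B, and 5 semitones makes it Bb4.
A perfect fourth up from D#5 gives G#5.
E5 up a perfect fourth is A5.
A5 up a perfect fourth is D6.
F#4 up a perfect fourth is B4.

E5 Bb4 G#5 A5 D6 B4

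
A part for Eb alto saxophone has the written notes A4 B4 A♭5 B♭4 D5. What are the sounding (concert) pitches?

The Eb alto saxophone sounds a major sixth below written, so transpose each written note down a major sixth.
A4 -> C4
B4 -> D4
Ab5 -> Cb5
Bb4 -> Db4
D5 -> F4

C4 D4 Cb5 Db4 F4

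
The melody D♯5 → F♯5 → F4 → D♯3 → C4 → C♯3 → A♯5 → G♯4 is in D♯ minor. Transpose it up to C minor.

D♯ minor to C minor up is a diminished seventh, so every note moves up by that interval.
D#5 becomes C6
F#5 becomes Eb6
F4 becomes Ebb5
D#3 becomes C4
C4 becomes Bbb4
C#3 becomes Bb3
A#5 becomes G6
G#4 becomes F5

C6 Eb6 Ebb5 C4 Bbb4 Bb3 G6 F5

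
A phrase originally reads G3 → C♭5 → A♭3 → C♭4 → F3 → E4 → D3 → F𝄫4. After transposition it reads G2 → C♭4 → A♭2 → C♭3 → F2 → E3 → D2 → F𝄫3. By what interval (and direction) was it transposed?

From G3 to G2 is 8 letter names — an octave of some quality.
G2 to G3 is 12 semitones, which makes it a perfect octave; the second version is lower, so the direction is down.
Checking another pair — Fbb4 → Fbb3 — gives the same interval.

down a perfect octave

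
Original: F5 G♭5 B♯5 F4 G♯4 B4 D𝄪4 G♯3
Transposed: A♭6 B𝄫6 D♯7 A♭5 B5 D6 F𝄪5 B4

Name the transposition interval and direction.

up a minor tenth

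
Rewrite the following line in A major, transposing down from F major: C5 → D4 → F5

E4 F#3 A4

From F down to A is a minor sixth; apply that to each pitch.
C5 to E4
D4 to F#3
F5 to A4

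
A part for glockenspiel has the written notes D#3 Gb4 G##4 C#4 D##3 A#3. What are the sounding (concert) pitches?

Written C4 on the glockenspiel sounds as C6, a perfect fifteenth higher; apply that shift to every note.
D#3 -> D#5
Gb4 -> Gb6
G##4 -> G##6
C#4 -> C#6
D##3 -> D##5
A#3 -> A#5

D#5 Gb6 G##6 C#6 D##5 A#5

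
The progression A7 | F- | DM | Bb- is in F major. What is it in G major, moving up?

B7 G- EM C-

F major up to G major is a major second; each chord root moves by that interval while the quality stays the same.
A7: root A up a major second → B, giving B7.
F-: root F up a major second → G, giving G-.
DM: root D up a major second → E, giving EM.
Bb-: root Bb up a major second → C, giving C-.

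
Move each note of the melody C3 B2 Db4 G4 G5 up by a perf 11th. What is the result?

F4 E4 Gb5 C6 C7

C3 becomes F4
B2 becomes E4
Db4 becomes Gb5
G4 becomes C6
G5 becomes C7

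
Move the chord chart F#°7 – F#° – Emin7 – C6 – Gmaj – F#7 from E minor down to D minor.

E°7 E° Dmin7 Bb6 Fmaj E7

E minor down to D minor is a major second; each chord root moves by that interval while the quality stays the same.
F#°7: root F# down a major second → E, giving E°7.
F#°: root F# down a major second → E, giving E°.
Emin7: root E down a major second → D, giving Dmin7.
C6: root C down a major second → Bb, giving Bb6.
Gmaj: root G down a major second → F, giving Fmaj.
F#7: root F# down a major second → E, giving E7.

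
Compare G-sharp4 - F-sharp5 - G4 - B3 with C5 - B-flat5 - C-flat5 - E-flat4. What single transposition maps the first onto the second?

up a diminished fourth

From G#4 to C5 is 4 letter names — a fourth of some quality.
G#4 to C5 is 4 semitones, which makes it a diminished fourth; the second version is higher, so the direction is up.
Checking another pair — B3 → Eb4 — gives the same interval.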